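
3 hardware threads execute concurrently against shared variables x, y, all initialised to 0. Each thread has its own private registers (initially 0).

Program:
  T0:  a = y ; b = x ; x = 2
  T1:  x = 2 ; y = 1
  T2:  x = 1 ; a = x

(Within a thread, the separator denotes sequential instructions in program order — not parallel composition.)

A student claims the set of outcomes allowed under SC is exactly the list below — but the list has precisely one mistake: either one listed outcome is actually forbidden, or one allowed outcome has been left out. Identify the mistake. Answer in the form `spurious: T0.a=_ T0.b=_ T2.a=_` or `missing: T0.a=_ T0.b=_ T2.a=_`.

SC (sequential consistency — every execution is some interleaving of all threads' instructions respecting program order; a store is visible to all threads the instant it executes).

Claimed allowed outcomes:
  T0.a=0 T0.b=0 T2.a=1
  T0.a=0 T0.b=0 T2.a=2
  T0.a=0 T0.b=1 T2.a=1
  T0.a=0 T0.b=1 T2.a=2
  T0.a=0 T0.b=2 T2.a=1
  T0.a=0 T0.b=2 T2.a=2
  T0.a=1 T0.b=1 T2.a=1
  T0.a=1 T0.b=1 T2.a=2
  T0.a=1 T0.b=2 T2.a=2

missing: T0.a=1 T0.b=2 T2.a=1

outcome vector order: (T0.a,T0.b,T2.a)
under SC → 001; 002; 011; 012; 021; 022; 111; 112; 121; 122
SC∖claimed = {121}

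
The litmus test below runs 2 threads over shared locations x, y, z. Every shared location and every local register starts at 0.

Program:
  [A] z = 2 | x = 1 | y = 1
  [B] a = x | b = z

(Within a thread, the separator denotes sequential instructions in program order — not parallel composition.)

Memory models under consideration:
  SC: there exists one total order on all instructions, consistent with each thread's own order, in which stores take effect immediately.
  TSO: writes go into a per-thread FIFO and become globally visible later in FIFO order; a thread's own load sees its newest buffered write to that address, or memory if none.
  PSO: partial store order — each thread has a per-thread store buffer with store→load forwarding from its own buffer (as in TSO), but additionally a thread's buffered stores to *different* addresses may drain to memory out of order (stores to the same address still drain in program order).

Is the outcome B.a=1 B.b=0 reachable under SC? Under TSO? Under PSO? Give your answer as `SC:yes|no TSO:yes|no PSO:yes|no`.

SC:no TSO:no PSO:yes

outcome vector order: (B.a,B.b)
[SC] allowed = {00; 02; 12}
[TSO] allowed = {00; 02; 12}
[PSO] allowed = {00; 02; 10; 12}
target 10 ∈ {PSO}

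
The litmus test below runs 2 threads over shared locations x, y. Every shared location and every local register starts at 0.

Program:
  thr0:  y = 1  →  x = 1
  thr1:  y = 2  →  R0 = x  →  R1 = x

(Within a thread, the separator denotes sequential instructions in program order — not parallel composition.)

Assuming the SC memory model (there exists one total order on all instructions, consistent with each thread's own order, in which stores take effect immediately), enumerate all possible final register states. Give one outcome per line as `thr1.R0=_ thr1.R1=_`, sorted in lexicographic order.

outcome vector order: (thr1.R0,thr1.R1)
|SC outcomes| = 3

thr1.R0=0 thr1.R1=0
thr1.R0=0 thr1.R1=1
thr1.R0=1 thr1.R1=1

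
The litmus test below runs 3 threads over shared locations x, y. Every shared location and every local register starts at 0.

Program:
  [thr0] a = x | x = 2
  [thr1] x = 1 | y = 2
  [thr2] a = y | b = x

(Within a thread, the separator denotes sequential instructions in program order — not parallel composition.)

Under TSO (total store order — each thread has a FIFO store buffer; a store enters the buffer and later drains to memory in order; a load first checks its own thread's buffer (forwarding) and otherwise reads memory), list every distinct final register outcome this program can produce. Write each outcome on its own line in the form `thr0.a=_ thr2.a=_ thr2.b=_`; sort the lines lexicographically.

outcome vector order: (thr0.a,thr2.a,thr2.b)
|TSO outcomes| = 10

thr0.a=0 thr2.a=0 thr2.b=0
thr0.a=0 thr2.a=0 thr2.b=1
thr0.a=0 thr2.a=0 thr2.b=2
thr0.a=0 thr2.a=2 thr2.b=1
thr0.a=0 thr2.a=2 thr2.b=2
thr0.a=1 thr2.a=0 thr2.b=0
thr0.a=1 thr2.a=0 thr2.b=1
thr0.a=1 thr2.a=0 thr2.b=2
thr0.a=1 thr2.a=2 thr2.b=1
thr0.a=1 thr2.a=2 thr2.b=2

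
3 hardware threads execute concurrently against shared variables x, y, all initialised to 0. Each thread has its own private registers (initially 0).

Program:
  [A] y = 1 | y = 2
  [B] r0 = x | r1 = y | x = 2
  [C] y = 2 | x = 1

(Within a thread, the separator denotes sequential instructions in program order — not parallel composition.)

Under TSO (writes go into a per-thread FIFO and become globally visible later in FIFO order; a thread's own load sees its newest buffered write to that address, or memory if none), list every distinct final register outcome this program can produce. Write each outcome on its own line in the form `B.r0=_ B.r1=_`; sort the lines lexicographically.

outcome vector order: (B.r0,B.r1)
|TSO outcomes| = 5

B.r0=0 B.r1=0
B.r0=0 B.r1=1
B.r0=0 B.r1=2
B.r0=1 B.r1=1
B.r0=1 B.r1=2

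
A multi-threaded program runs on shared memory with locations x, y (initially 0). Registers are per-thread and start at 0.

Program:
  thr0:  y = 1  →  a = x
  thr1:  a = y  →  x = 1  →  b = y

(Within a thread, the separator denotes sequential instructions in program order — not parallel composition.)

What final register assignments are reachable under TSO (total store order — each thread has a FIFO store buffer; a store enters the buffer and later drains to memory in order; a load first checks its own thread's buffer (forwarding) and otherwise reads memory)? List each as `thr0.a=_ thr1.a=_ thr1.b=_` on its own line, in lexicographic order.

outcome vector order: (thr0.a,thr1.a,thr1.b)
|TSO outcomes| = 6

thr0.a=0 thr1.a=0 thr1.b=0
thr0.a=0 thr1.a=0 thr1.b=1
thr0.a=0 thr1.a=1 thr1.b=1
thr0.a=1 thr1.a=0 thr1.b=0
thr0.a=1 thr1.a=0 thr1.b=1
thr0.a=1 thr1.a=1 thr1.b=1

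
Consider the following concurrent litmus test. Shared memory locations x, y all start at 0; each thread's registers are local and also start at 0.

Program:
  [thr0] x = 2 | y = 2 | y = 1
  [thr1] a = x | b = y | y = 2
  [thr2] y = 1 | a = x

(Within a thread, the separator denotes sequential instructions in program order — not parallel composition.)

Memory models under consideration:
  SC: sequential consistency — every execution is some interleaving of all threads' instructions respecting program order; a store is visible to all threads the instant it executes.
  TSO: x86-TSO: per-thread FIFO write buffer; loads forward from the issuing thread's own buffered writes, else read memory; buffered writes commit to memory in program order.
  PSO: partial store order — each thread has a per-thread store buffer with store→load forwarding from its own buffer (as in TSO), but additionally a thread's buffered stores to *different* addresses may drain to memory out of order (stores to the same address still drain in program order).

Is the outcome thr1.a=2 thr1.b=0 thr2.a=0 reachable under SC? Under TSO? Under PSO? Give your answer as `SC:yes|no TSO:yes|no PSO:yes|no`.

SC:no TSO:yes PSO:yes

outcome vector order: (thr1.a,thr1.b,thr2.a)
SC: 11 outcomes — {(0,0,0); (0,0,2); (0,1,0); (0,1,2); (0,2,0); (0,2,2); (2,0,2); (2,1,0); (2,1,2); (2,2,0); (2,2,2)}
TSO: 12 outcomes — {(0,0,0); (0,0,2); (0,1,0); (0,1,2); (0,2,0); (0,2,2); (2,0,0); (2,0,2); (2,1,0); (2,1,2); (2,2,0); (2,2,2)}
PSO: 12 outcomes — {(0,0,0); (0,0,2); (0,1,0); (0,1,2); (0,2,0); (0,2,2); (2,0,0); (2,0,2); (2,1,0); (2,1,2); (2,2,0); (2,2,2)}
target (2,0,0) ∈ {TSO,PSO}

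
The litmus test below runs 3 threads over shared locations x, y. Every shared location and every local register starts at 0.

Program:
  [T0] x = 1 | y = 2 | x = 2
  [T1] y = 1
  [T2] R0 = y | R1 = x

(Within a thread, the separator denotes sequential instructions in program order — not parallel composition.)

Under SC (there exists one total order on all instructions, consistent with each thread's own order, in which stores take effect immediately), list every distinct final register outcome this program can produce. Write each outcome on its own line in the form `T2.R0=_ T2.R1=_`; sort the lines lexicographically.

T2.R0=0 T2.R1=0
T2.R0=0 T2.R1=1
T2.R0=0 T2.R1=2
T2.R0=1 T2.R1=0
T2.R0=1 T2.R1=1
T2.R0=1 T2.R1=2
T2.R0=2 T2.R1=1
T2.R0=2 T2.R1=2

outcome vector order: (T2.R0,T2.R1)
|SC outcomes| = 8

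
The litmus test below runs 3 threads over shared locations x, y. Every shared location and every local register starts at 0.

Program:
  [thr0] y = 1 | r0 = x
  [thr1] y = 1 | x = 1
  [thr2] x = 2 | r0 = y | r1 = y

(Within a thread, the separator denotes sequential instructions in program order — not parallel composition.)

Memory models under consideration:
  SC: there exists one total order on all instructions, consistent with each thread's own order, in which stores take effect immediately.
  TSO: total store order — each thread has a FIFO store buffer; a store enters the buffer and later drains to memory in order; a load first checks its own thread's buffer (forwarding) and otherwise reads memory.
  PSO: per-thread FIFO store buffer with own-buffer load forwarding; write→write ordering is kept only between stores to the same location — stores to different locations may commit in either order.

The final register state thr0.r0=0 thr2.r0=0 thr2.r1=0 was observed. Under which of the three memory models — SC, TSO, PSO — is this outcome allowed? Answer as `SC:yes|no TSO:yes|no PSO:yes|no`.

SC:no TSO:yes PSO:yes

outcome vector order: (thr0.r0,thr2.r0,thr2.r1)
under SC → 0/1/1 1/0/0 1/0/1 1/1/1 2/0/0 2/0/1 2/1/1
under TSO → 0/0/0 0/0/1 0/1/1 1/0/0 1/0/1 1/1/1 2/0/0 2/0/1 2/1/1
under PSO → 0/0/0 0/0/1 0/1/1 1/0/0 1/0/1 1/1/1 2/0/0 2/0/1 2/1/1
target 0/0/0 ∈ {TSO,PSO}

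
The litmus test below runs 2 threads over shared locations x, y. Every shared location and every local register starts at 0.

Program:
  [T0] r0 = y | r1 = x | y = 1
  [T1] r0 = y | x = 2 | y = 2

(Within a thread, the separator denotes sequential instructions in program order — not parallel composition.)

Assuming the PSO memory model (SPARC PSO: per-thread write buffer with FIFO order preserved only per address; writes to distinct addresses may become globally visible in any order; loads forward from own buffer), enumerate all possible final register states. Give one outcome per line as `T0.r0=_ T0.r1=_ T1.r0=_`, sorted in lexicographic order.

outcome vector order: (T0.r0,T0.r1,T1.r0)
|PSO outcomes| = 5

T0.r0=0 T0.r1=0 T1.r0=0
T0.r0=0 T0.r1=0 T1.r0=1
T0.r0=0 T0.r1=2 T1.r0=0
T0.r0=2 T0.r1=0 T1.r0=0
T0.r0=2 T0.r1=2 T1.r0=0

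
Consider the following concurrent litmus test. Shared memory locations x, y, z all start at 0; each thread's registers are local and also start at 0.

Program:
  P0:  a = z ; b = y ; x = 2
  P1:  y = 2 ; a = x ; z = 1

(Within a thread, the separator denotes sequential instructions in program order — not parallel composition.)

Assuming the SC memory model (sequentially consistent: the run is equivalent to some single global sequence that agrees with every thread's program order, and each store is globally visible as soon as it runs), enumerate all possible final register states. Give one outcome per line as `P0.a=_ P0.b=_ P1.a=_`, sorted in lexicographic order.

outcome vector order: (P0.a,P0.b,P1.a)
|SC outcomes| = 5

P0.a=0 P0.b=0 P1.a=0
P0.a=0 P0.b=0 P1.a=2
P0.a=0 P0.b=2 P1.a=0
P0.a=0 P0.b=2 P1.a=2
P0.a=1 P0.b=2 P1.a=0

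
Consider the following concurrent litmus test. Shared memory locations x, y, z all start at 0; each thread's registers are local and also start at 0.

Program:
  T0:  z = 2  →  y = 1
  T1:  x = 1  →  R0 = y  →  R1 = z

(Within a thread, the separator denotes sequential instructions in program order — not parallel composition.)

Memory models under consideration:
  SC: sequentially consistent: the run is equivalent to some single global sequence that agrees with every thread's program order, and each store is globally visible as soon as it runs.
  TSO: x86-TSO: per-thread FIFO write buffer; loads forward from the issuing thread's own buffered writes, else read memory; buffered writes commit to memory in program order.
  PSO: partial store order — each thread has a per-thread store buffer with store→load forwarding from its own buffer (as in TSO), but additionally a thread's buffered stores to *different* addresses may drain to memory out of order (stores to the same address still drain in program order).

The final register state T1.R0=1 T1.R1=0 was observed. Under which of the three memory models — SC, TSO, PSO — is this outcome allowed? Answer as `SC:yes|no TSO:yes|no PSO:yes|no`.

outcome vector order: (T1.R0,T1.R1)
SC: 3 outcomes — {<0 0> <0 2> <1 2>}
TSO: 3 outcomes — {<0 0> <0 2> <1 2>}
PSO: 4 outcomes — {<0 0> <0 2> <1 0> <1 2>}
target <1 0> ∈ {PSO}

SC:no TSO:no PSO:yes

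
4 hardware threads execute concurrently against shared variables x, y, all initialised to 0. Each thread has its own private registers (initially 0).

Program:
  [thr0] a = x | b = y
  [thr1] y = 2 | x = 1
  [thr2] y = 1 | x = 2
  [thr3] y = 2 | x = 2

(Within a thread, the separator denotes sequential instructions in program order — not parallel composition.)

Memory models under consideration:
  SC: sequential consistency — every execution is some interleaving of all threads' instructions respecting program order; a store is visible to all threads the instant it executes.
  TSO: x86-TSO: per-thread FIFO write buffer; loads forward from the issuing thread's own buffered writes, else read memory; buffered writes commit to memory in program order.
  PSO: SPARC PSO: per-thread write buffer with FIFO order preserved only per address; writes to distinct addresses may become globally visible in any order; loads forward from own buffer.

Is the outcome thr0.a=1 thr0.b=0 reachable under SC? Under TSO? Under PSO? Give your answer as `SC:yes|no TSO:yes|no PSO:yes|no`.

SC:no TSO:no PSO:yes

outcome vector order: (thr0.a,thr0.b)
[SC] allowed = {0/0 0/1 0/2 1/1 1/2 2/1 2/2}
[TSO] allowed = {0/0 0/1 0/2 1/1 1/2 2/1 2/2}
[PSO] allowed = {0/0 0/1 0/2 1/0 1/1 1/2 2/0 2/1 2/2}
target 1/0 ∈ {PSO}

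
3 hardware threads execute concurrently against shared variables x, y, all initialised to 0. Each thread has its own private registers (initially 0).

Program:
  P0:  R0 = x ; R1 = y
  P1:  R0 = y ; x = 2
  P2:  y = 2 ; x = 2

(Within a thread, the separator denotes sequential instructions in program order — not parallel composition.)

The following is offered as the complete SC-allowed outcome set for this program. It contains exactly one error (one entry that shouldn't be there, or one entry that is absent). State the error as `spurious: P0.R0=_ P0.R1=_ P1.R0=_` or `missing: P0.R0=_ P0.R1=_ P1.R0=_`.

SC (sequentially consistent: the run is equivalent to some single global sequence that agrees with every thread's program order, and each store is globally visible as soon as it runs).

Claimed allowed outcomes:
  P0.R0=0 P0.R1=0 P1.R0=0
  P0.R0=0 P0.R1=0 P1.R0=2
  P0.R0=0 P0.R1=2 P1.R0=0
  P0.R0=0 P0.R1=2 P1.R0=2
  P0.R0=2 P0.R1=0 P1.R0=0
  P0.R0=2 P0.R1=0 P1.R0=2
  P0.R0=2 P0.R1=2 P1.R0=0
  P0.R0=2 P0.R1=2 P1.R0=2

spurious: P0.R0=2 P0.R1=0 P1.R0=2

outcome vector order: (P0.R0,P0.R1,P1.R0)
under SC → (0,0,0), (0,0,2), (0,2,0), (0,2,2), (2,0,0), (2,2,0), (2,2,2)
claimed∖SC = {(2,0,2)}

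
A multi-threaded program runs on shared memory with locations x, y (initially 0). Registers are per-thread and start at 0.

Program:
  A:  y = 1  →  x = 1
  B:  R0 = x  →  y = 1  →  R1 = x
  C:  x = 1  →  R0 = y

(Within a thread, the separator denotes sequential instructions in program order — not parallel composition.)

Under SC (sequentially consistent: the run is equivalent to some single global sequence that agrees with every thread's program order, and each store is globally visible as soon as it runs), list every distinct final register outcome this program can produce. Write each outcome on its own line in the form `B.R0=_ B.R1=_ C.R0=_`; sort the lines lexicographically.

B.R0=0 B.R1=0 C.R0=1
B.R0=0 B.R1=1 C.R0=0
B.R0=0 B.R1=1 C.R0=1
B.R0=1 B.R1=1 C.R0=0
B.R0=1 B.R1=1 C.R0=1

outcome vector order: (B.R0,B.R1,C.R0)
|SC outcomes| = 5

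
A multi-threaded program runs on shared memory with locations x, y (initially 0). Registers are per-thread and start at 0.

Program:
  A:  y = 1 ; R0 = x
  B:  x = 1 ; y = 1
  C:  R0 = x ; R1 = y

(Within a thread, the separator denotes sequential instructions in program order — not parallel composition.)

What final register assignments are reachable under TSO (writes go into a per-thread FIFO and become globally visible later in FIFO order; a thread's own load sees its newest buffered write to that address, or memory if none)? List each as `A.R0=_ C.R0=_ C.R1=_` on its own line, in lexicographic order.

A.R0=0 C.R0=0 C.R1=0
A.R0=0 C.R0=0 C.R1=1
A.R0=0 C.R0=1 C.R1=0
A.R0=0 C.R0=1 C.R1=1
A.R0=1 C.R0=0 C.R1=0
A.R0=1 C.R0=0 C.R1=1
A.R0=1 C.R0=1 C.R1=0
A.R0=1 C.R0=1 C.R1=1

outcome vector order: (A.R0,C.R0,C.R1)
|TSO outcomes| = 8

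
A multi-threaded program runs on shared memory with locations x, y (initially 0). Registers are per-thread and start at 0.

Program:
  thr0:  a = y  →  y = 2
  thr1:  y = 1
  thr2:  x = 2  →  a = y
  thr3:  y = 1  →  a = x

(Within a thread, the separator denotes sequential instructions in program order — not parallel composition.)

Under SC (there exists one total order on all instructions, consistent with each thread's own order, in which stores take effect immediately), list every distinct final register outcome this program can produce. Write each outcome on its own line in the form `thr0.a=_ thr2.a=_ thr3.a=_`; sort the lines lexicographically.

thr0.a=0 thr2.a=0 thr3.a=2
thr0.a=0 thr2.a=1 thr3.a=0
thr0.a=0 thr2.a=1 thr3.a=2
thr0.a=0 thr2.a=2 thr3.a=0
thr0.a=0 thr2.a=2 thr3.a=2
thr0.a=1 thr2.a=0 thr3.a=2
thr0.a=1 thr2.a=1 thr3.a=0
thr0.a=1 thr2.a=1 thr3.a=2
thr0.a=1 thr2.a=2 thr3.a=0
thr0.a=1 thr2.a=2 thr3.a=2

outcome vector order: (thr0.a,thr2.a,thr3.a)
|SC outcomes| = 10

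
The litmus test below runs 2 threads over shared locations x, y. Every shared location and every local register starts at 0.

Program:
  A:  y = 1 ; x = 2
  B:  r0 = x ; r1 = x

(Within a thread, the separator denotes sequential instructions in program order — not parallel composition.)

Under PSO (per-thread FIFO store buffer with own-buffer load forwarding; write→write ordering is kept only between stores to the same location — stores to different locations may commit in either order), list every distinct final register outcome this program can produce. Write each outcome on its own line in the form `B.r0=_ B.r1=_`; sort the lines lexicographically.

B.r0=0 B.r1=0
B.r0=0 B.r1=2
B.r0=2 B.r1=2

outcome vector order: (B.r0,B.r1)
|PSO outcomes| = 3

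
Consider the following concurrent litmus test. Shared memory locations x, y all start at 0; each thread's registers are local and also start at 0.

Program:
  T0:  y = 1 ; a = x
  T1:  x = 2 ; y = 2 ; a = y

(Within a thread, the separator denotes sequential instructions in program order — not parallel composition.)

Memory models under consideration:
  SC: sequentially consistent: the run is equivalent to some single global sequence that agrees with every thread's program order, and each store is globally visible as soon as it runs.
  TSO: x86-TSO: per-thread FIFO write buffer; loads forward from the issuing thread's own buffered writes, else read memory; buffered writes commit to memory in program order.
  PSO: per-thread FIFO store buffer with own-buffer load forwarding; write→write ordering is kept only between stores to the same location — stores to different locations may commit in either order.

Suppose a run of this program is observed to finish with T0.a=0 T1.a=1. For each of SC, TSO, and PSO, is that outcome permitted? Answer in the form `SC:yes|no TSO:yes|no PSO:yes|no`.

SC:no TSO:yes PSO:yes

outcome vector order: (T0.a,T1.a)
SC: 3 outcomes — {<0 2> <2 1> <2 2>}
TSO: 4 outcomes — {<0 1> <0 2> <2 1> <2 2>}
PSO: 4 outcomes — {<0 1> <0 2> <2 1> <2 2>}
target <0 1> ∈ {TSO,PSO}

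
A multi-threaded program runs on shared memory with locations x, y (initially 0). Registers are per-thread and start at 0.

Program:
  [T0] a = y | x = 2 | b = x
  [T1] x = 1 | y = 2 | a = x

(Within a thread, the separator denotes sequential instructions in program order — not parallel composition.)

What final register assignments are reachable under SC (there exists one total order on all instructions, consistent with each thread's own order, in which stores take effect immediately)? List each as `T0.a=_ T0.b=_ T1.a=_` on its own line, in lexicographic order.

T0.a=0 T0.b=1 T1.a=1
T0.a=0 T0.b=2 T1.a=1
T0.a=0 T0.b=2 T1.a=2
T0.a=2 T0.b=2 T1.a=1
T0.a=2 T0.b=2 T1.a=2

outcome vector order: (T0.a,T0.b,T1.a)
|SC outcomes| = 5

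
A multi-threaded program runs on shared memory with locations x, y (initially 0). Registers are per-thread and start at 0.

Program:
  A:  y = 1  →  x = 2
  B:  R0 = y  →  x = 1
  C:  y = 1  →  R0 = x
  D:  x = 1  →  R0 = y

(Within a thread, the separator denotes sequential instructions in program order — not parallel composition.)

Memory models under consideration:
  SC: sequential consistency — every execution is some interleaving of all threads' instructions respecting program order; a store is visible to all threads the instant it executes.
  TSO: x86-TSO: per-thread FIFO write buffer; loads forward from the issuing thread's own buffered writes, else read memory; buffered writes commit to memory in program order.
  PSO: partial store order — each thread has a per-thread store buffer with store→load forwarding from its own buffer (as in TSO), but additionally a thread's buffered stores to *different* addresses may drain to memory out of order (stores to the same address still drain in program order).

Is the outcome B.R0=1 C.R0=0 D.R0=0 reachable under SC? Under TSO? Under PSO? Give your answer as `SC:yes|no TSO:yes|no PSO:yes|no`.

SC:no TSO:yes PSO:yes

outcome vector order: (B.R0,C.R0,D.R0)
[SC] allowed = {0/0/1 0/1/0 0/1/1 0/2/0 0/2/1 1/0/1 1/1/0 1/1/1 1/2/0 1/2/1}
[TSO] allowed = {0/0/0 0/0/1 0/1/0 0/1/1 0/2/0 0/2/1 1/0/0 1/0/1 1/1/0 1/1/1 1/2/0 1/2/1}
[PSO] allowed = {0/0/0 0/0/1 0/1/0 0/1/1 0/2/0 0/2/1 1/0/0 1/0/1 1/1/0 1/1/1 1/2/0 1/2/1}
target 1/0/0 ∈ {TSO,PSO}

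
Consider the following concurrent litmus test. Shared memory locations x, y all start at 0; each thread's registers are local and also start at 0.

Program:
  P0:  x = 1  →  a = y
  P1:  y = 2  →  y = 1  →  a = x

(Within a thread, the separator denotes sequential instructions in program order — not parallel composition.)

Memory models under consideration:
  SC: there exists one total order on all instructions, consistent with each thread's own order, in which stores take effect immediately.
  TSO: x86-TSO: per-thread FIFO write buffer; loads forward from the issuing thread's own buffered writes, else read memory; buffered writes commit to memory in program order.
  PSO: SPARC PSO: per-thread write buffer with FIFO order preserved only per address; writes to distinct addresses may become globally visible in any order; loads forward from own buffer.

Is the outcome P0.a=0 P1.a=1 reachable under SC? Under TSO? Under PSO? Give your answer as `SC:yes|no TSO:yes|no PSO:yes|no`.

outcome vector order: (P0.a,P1.a)
SC (4): (0,1); (1,0); (1,1); (2,1)
TSO (6): (0,0); (0,1); (1,0); (1,1); (2,0); (2,1)
PSO (6): (0,0); (0,1); (1,0); (1,1); (2,0); (2,1)
target (0,1) ∈ {SC,TSO,PSO}

SC:yes TSO:yes PSO:yes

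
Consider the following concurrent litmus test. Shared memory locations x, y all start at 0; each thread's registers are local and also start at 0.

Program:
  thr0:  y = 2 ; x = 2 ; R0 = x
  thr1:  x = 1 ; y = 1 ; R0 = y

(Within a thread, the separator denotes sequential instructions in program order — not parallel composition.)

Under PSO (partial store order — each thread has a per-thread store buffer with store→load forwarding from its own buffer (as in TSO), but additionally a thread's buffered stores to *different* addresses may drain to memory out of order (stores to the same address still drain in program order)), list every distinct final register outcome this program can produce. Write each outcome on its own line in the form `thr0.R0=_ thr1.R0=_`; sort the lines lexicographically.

thr0.R0=1 thr1.R0=1
thr0.R0=1 thr1.R0=2
thr0.R0=2 thr1.R0=1
thr0.R0=2 thr1.R0=2

outcome vector order: (thr0.R0,thr1.R0)
|PSO outcomes| = 4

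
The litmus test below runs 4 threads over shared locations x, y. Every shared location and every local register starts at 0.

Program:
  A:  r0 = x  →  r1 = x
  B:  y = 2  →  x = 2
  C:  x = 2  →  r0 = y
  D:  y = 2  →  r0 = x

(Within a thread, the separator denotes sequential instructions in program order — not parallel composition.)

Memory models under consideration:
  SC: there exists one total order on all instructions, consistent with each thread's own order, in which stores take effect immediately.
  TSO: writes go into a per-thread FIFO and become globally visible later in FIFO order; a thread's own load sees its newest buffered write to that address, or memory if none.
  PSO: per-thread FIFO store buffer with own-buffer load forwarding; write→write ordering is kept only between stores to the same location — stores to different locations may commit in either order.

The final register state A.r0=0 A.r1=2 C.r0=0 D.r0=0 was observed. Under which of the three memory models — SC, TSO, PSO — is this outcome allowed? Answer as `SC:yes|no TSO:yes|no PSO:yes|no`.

outcome vector order: (A.r0,A.r1,C.r0,D.r0)
[SC] allowed = {(0,0,0,2); (0,0,2,0); (0,0,2,2); (0,2,0,2); (0,2,2,0); (0,2,2,2); (2,2,0,2); (2,2,2,0); (2,2,2,2)}
[TSO] allowed = {(0,0,0,0); (0,0,0,2); (0,0,2,0); (0,0,2,2); (0,2,0,0); (0,2,0,2); (0,2,2,0); (0,2,2,2); (2,2,0,0); (2,2,0,2); (2,2,2,0); (2,2,2,2)}
[PSO] allowed = {(0,0,0,0); (0,0,0,2); (0,0,2,0); (0,0,2,2); (0,2,0,0); (0,2,0,2); (0,2,2,0); (0,2,2,2); (2,2,0,0); (2,2,0,2); (2,2,2,0); (2,2,2,2)}
target (0,2,0,0) ∈ {TSO,PSO}

SC:no TSO:yes PSO:yes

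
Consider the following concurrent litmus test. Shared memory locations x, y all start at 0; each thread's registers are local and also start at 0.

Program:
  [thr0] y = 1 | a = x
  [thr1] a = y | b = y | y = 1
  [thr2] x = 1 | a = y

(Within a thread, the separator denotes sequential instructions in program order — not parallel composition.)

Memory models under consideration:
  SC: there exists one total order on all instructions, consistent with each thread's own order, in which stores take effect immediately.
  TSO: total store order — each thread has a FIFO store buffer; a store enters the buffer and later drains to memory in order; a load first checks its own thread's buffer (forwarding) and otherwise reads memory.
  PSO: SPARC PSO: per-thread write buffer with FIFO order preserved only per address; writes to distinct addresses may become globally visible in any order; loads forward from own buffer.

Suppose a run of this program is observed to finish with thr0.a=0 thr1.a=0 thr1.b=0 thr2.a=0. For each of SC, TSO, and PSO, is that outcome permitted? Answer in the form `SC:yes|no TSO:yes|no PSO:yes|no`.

SC:no TSO:yes PSO:yes

outcome vector order: (thr0.a,thr1.a,thr1.b,thr2.a)
SC (9): (0,0,0,1), (0,0,1,1), (0,1,1,1), (1,0,0,0), (1,0,0,1), (1,0,1,0), (1,0,1,1), (1,1,1,0), (1,1,1,1)
TSO (12): (0,0,0,0), (0,0,0,1), (0,0,1,0), (0,0,1,1), (0,1,1,0), (0,1,1,1), (1,0,0,0), (1,0,0,1), (1,0,1,0), (1,0,1,1), (1,1,1,0), (1,1,1,1)
PSO (12): (0,0,0,0), (0,0,0,1), (0,0,1,0), (0,0,1,1), (0,1,1,0), (0,1,1,1), (1,0,0,0), (1,0,0,1), (1,0,1,0), (1,0,1,1), (1,1,1,0), (1,1,1,1)
target (0,0,0,0) ∈ {TSO,PSO}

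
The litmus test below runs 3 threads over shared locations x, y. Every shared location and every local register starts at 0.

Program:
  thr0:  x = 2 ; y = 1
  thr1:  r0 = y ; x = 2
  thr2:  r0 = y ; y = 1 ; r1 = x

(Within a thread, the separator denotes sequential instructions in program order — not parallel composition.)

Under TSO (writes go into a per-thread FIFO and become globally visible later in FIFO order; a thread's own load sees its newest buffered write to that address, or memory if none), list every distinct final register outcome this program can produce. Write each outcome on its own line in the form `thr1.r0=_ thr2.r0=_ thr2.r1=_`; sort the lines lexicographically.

thr1.r0=0 thr2.r0=0 thr2.r1=0
thr1.r0=0 thr2.r0=0 thr2.r1=2
thr1.r0=0 thr2.r0=1 thr2.r1=2
thr1.r0=1 thr2.r0=0 thr2.r1=0
thr1.r0=1 thr2.r0=0 thr2.r1=2
thr1.r0=1 thr2.r0=1 thr2.r1=2

outcome vector order: (thr1.r0,thr2.r0,thr2.r1)
|TSO outcomes| = 6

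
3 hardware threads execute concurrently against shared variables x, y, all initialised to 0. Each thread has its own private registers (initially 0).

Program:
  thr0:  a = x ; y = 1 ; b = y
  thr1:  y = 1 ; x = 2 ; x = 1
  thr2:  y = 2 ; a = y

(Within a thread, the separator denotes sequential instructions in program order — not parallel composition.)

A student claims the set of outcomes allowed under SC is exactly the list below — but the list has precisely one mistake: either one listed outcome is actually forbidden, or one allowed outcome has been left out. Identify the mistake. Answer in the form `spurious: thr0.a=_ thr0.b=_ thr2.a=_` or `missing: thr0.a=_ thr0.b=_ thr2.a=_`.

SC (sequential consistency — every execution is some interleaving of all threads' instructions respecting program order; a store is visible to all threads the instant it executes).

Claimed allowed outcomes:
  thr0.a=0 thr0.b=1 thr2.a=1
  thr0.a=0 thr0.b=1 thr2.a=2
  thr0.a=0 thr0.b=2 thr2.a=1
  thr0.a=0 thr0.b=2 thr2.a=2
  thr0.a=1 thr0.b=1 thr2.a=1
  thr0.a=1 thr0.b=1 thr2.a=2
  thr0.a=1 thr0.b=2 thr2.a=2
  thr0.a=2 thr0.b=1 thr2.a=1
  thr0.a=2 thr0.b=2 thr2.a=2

missing: thr0.a=2 thr0.b=1 thr2.a=2

outcome vector order: (thr0.a,thr0.b,thr2.a)
[SC] allowed = {0/1/1; 0/1/2; 0/2/1; 0/2/2; 1/1/1; 1/1/2; 1/2/2; 2/1/1; 2/1/2; 2/2/2}
SC∖claimed = {2/1/2}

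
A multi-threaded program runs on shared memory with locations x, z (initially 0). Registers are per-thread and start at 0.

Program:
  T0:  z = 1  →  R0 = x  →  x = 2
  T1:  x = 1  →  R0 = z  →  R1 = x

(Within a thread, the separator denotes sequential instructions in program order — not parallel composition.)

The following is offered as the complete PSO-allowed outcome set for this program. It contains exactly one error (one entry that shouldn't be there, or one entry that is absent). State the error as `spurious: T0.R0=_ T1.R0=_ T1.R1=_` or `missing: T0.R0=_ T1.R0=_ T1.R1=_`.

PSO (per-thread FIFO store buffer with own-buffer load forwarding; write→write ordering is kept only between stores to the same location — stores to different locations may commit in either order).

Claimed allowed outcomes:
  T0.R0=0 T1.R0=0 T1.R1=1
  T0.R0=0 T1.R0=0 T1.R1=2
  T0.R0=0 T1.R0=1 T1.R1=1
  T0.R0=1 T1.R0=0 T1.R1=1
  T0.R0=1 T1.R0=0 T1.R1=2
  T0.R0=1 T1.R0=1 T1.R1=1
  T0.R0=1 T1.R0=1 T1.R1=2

missing: T0.R0=0 T1.R0=1 T1.R1=2

outcome vector order: (T0.R0,T1.R0,T1.R1)
PSO: 8 outcomes — {(0,0,1), (0,0,2), (0,1,1), (0,1,2), (1,0,1), (1,0,2), (1,1,1), (1,1,2)}
PSO∖claimed = {(0,1,2)}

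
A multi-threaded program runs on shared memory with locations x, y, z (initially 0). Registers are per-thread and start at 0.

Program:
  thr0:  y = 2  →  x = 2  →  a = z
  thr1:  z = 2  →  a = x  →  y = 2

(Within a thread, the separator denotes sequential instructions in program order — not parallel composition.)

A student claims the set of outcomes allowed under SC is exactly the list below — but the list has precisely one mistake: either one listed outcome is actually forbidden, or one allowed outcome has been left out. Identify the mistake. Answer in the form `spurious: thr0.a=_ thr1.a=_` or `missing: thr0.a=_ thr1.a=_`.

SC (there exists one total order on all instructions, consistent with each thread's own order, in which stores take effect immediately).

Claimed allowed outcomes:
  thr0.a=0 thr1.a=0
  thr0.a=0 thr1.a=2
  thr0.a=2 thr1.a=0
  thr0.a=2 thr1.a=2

spurious: thr0.a=0 thr1.a=0

outcome vector order: (thr0.a,thr1.a)
SC: 3 outcomes — {0/2 2/0 2/2}
claimed∖SC = {0/0}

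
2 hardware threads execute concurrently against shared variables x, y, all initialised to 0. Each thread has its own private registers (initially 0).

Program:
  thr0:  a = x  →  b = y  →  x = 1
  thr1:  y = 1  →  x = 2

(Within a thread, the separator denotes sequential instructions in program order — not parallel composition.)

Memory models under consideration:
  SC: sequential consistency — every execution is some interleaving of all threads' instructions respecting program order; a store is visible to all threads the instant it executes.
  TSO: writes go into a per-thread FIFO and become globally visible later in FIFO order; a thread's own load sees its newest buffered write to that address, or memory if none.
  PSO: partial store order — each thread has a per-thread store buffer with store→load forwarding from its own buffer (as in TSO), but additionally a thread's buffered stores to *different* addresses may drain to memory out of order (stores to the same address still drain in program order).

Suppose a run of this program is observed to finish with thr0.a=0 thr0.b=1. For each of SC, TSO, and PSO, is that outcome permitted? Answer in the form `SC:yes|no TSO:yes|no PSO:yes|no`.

outcome vector order: (thr0.a,thr0.b)
[SC] allowed = {(0,0) (0,1) (2,1)}
[TSO] allowed = {(0,0) (0,1) (2,1)}
[PSO] allowed = {(0,0) (0,1) (2,0) (2,1)}
target (0,1) ∈ {SC,TSO,PSO}

SC:yes TSO:yes PSO:yes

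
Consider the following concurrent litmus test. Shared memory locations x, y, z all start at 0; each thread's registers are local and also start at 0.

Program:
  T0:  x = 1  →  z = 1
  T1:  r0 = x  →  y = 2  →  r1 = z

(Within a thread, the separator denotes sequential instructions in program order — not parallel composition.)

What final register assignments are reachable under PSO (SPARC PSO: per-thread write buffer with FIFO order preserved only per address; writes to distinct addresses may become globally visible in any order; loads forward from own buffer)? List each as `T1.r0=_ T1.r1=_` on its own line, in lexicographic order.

outcome vector order: (T1.r0,T1.r1)
|PSO outcomes| = 4

T1.r0=0 T1.r1=0
T1.r0=0 T1.r1=1
T1.r0=1 T1.r1=0
T1.r0=1 T1.r1=1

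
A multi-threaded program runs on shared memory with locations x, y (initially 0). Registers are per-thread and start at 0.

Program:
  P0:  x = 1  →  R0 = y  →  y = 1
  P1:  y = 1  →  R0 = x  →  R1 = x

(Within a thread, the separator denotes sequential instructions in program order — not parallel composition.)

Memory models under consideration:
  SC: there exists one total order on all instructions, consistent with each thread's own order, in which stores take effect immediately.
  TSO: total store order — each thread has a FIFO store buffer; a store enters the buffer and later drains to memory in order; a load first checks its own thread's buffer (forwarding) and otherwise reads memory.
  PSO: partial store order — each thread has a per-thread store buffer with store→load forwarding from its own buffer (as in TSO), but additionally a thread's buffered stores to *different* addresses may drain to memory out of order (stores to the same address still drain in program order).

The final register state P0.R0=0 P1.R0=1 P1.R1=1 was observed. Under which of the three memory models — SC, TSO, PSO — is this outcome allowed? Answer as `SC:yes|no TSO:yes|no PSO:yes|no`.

outcome vector order: (P0.R0,P1.R0,P1.R1)
SC: 4 outcomes — {011; 100; 101; 111}
TSO: 6 outcomes — {000; 001; 011; 100; 101; 111}
PSO: 6 outcomes — {000; 001; 011; 100; 101; 111}
target 011 ∈ {SC,TSO,PSO}

SC:yes TSO:yes PSO:yes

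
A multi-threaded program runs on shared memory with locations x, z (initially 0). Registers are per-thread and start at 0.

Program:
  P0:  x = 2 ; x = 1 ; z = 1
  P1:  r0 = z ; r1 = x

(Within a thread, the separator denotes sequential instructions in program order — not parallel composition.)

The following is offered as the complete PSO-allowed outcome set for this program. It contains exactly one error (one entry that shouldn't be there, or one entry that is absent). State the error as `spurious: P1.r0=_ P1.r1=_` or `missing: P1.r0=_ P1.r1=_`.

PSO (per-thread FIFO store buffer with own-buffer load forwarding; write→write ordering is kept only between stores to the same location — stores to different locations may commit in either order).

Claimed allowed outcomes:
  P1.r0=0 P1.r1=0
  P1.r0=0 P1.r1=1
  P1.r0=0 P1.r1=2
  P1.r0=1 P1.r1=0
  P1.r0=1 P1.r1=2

outcome vector order: (P1.r0,P1.r1)
under PSO → (0,0) (0,1) (0,2) (1,0) (1,1) (1,2)
PSO∖claimed = {(1,1)}

missing: P1.r0=1 P1.r1=1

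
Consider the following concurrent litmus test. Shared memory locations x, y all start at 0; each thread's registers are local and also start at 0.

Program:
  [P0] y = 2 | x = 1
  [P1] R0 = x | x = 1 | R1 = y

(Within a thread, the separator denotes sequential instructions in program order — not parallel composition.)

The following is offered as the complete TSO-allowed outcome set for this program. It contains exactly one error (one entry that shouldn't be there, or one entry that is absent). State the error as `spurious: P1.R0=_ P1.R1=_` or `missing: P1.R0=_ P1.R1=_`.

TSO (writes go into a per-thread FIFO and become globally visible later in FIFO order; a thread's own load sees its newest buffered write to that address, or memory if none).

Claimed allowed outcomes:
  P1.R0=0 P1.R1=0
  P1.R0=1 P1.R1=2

outcome vector order: (P1.R0,P1.R1)
[TSO] allowed = {00, 02, 12}
TSO∖claimed = {02}

missing: P1.R0=0 P1.R1=2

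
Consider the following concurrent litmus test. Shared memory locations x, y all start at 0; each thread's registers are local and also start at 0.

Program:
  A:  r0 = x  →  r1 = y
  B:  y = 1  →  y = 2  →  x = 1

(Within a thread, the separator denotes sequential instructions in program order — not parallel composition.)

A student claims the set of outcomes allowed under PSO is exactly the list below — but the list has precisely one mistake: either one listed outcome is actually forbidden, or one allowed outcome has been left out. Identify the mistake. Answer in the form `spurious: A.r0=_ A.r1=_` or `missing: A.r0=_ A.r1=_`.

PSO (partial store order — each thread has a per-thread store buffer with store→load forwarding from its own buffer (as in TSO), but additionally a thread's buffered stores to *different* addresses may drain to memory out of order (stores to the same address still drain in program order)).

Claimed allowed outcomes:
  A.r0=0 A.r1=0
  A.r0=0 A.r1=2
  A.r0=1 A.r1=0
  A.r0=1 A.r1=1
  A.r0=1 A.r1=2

outcome vector order: (A.r0,A.r1)
under PSO → <0 0>; <0 1>; <0 2>; <1 0>; <1 1>; <1 2>
PSO∖claimed = {<0 1>}

missing: A.r0=0 A.r1=1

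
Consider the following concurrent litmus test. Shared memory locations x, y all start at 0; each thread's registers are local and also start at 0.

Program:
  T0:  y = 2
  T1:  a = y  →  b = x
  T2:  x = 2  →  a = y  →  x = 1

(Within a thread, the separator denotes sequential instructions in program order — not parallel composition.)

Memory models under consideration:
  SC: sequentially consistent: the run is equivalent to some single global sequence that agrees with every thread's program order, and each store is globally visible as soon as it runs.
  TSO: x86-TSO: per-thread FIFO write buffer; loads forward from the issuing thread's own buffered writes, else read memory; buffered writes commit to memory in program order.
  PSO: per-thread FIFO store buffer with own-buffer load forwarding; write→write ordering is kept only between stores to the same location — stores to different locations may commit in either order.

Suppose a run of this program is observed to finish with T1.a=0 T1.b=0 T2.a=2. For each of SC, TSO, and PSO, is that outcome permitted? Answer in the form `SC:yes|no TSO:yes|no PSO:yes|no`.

outcome vector order: (T1.a,T1.b,T2.a)
under SC → 000 002 010 012 020 022 202 210 212 220 222
under TSO → 000 002 010 012 020 022 200 202 210 212 220 222
under PSO → 000 002 010 012 020 022 200 202 210 212 220 222
target 002 ∈ {SC,TSO,PSO}

SC:yes TSO:yes PSO:yes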